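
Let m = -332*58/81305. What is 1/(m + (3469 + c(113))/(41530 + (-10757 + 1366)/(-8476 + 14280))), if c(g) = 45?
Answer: -19597003421345/2983051428544 ≈ -6.5695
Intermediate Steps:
m = -19256/81305 (m = -19256*1/81305 = -19256/81305 ≈ -0.23684)
1/(m + (3469 + c(113))/(41530 + (-10757 + 1366)/(-8476 + 14280))) = 1/(-19256/81305 + (3469 + 45)/(41530 + (-10757 + 1366)/(-8476 + 14280))) = 1/(-19256/81305 + 3514/(41530 - 9391/5804)) = 1/(-19256/81305 + 3514/(241030729/5804)) = 1/(-19256/81305 + 3514*(5804/241030729)) = 1/(-19256/81305 + 20395256/241030729) = 1/(-2983051428544/19597003421345) = -19597003421345/2983051428544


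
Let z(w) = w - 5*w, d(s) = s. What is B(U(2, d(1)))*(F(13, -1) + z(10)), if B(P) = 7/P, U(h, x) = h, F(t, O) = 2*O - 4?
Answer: -161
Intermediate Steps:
F(t, O) = -4 + 2*O
z(w) = -4*w
B(U(2, d(1)))*(F(13, -1) + z(10)) = (7/2)*((-4 + 2*(-1)) - 4*10) = (7*(1/2))*((-4 - 2) - 40) = 7*(-6 - 40)/2 = (7/2)*(-46) = -161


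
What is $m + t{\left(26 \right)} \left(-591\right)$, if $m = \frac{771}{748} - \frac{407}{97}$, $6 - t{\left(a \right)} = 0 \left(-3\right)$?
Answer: $- \frac{257513225}{72556} \approx -3549.2$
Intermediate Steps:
$t{\left(a \right)} = 6$ ($t{\left(a \right)} = 6 - 0 \left(-3\right) = 6 - 0 = 6 + 0 = 6$)
$m = - \frac{229649}{72556}$ ($m = 771 \cdot \frac{1}{748} - \frac{407}{97} = \frac{771}{748} - \frac{407}{97} = - \frac{229649}{72556} \approx -3.1651$)
$m + t{\left(26 \right)} \left(-591\right) = - \frac{229649}{72556} + 6 \left(-591\right) = - \frac{229649}{72556} - 3546 = - \frac{257513225}{72556}$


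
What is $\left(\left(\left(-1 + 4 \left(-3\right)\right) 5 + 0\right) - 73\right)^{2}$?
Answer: $19044$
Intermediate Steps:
$\left(\left(\left(-1 + 4 \left(-3\right)\right) 5 + 0\right) - 73\right)^{2} = \left(\left(\left(-1 - 12\right) 5 + 0\right) - 73\right)^{2} = \left(\left(\left(-13\right) 5 + 0\right) - 73\right)^{2} = \left(\left(-65 + 0\right) - 73\right)^{2} = \left(-65 - 73\right)^{2} = \left(-138\right)^{2} = 19044$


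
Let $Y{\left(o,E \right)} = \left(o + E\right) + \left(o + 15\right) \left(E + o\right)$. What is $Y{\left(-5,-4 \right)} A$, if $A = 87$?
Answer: $-8613$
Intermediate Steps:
$Y{\left(o,E \right)} = E + o + \left(15 + o\right) \left(E + o\right)$ ($Y{\left(o,E \right)} = \left(E + o\right) + \left(15 + o\right) \left(E + o\right) = E + o + \left(15 + o\right) \left(E + o\right)$)
$Y{\left(-5,-4 \right)} A = \left(\left(-5\right)^{2} + 16 \left(-4\right) + 16 \left(-5\right) - -20\right) 87 = \left(25 - 64 - 80 + 20\right) 87 = \left(-99\right) 87 = -8613$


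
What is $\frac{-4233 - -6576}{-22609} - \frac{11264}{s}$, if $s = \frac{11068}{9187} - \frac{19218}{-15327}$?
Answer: $- \frac{5976727325195385}{1304520466703} \approx -4581.5$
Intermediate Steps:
$s = \frac{115398334}{46936383}$ ($s = 11068 \cdot \frac{1}{9187} - - \frac{6406}{5109} = \frac{11068}{9187} + \frac{6406}{5109} = \frac{115398334}{46936383} \approx 2.4586$)
$\frac{-4233 - -6576}{-22609} - \frac{11264}{s} = \frac{-4233 - -6576}{-22609} - \frac{11264}{\frac{115398334}{46936383}} = \left(-4233 + 6576\right) \left(- \frac{1}{22609}\right) - \frac{264345709056}{57699167} = 2343 \left(- \frac{1}{22609}\right) - \frac{264345709056}{57699167} = - \frac{2343}{22609} - \frac{264345709056}{57699167} = - \frac{5976727325195385}{1304520466703}$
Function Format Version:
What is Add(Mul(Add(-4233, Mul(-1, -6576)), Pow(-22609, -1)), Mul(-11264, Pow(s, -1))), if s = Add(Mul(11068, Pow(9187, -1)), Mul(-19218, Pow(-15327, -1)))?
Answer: Rational(-5976727325195385, 1304520466703) ≈ -4581.5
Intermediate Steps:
s = Rational(115398334, 46936383) (s = Add(Mul(11068, Rational(1, 9187)), Mul(-19218, Rational(-1, 15327))) = Add(Rational(11068, 9187), Rational(6406, 5109)) = Rational(115398334, 46936383) ≈ 2.4586)
Add(Mul(Add(-4233, Mul(-1, -6576)), Pow(-22609, -1)), Mul(-11264, Pow(s, -1))) = Add(Mul(Add(-4233, Mul(-1, -6576)), Pow(-22609, -1)), Mul(-11264, Pow(Rational(115398334, 46936383), -1))) = Add(Mul(Add(-4233, 6576), Rational(-1, 22609)), Mul(-11264, Rational(46936383, 115398334))) = Add(Mul(2343, Rational(-1, 22609)), Rational(-264345709056, 57699167)) = Add(Rational(-2343, 22609), Rational(-264345709056, 57699167)) = Rational(-5976727325195385, 1304520466703)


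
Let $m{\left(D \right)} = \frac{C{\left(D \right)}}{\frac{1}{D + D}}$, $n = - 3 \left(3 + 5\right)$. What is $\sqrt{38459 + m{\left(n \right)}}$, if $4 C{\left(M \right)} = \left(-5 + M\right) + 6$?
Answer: $\sqrt{38735} \approx 196.81$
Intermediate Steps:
$C{\left(M \right)} = \frac{1}{4} + \frac{M}{4}$ ($C{\left(M \right)} = \frac{\left(-5 + M\right) + 6}{4} = \frac{1 + M}{4} = \frac{1}{4} + \frac{M}{4}$)
$n = -24$ ($n = \left(-3\right) 8 = -24$)
$m{\left(D \right)} = 2 D \left(\frac{1}{4} + \frac{D}{4}\right)$ ($m{\left(D \right)} = \frac{\frac{1}{4} + \frac{D}{4}}{\frac{1}{D + D}} = \frac{\frac{1}{4} + \frac{D}{4}}{\frac{1}{2 D}} = \frac{\frac{1}{4} + \frac{D}{4}}{\frac{1}{2} \frac{1}{D}} = \left(\frac{1}{4} + \frac{D}{4}\right) 2 D = 2 D \left(\frac{1}{4} + \frac{D}{4}\right)$)
$\sqrt{38459 + m{\left(n \right)}} = \sqrt{38459 + \frac{1}{2} \left(-24\right) \left(1 - 24\right)} = \sqrt{38459 + \frac{1}{2} \left(-24\right) \left(-23\right)} = \sqrt{38459 + 276} = \sqrt{38735}$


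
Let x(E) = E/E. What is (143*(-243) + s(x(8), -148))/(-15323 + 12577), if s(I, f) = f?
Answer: 34897/2746 ≈ 12.708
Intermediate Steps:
x(E) = 1
(143*(-243) + s(x(8), -148))/(-15323 + 12577) = (143*(-243) - 148)/(-15323 + 12577) = (-34749 - 148)/(-2746) = -34897*(-1/2746) = 34897/2746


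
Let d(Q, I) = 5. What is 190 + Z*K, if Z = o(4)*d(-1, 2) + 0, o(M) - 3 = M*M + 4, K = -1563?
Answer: -179555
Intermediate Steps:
o(M) = 7 + M² (o(M) = 3 + (M*M + 4) = 3 + (M² + 4) = 3 + (4 + M²) = 7 + M²)
Z = 115 (Z = (7 + 4²)*5 + 0 = (7 + 16)*5 + 0 = 23*5 + 0 = 115 + 0 = 115)
190 + Z*K = 190 + 115*(-1563) = 190 - 179745 = -179555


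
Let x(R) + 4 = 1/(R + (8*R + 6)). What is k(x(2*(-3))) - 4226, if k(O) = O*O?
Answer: -9699455/2304 ≈ -4209.8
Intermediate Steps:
x(R) = -4 + 1/(6 + 9*R) (x(R) = -4 + 1/(R + (8*R + 6)) = -4 + 1/(R + (6 + 8*R)) = -4 + 1/(6 + 9*R))
k(O) = O²
k(x(2*(-3))) - 4226 = ((-23 - 72*(-3))/(3*(2 + 3*(2*(-3)))))² - 4226 = ((-23 - 36*(-6))/(3*(2 + 3*(-6))))² - 4226 = ((-23 + 216)/(3*(2 - 18)))² - 4226 = ((⅓)*193/(-16))² - 4226 = ((⅓)*(-1/16)*193)² - 4226 = (-193/48)² - 4226 = 37249/2304 - 4226 = -9699455/2304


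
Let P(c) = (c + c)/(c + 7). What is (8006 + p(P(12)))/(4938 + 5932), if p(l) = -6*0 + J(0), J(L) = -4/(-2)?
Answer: 4004/5435 ≈ 0.73671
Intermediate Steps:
J(L) = 2 (J(L) = -4*(-½) = 2)
P(c) = 2*c/(7 + c) (P(c) = (2*c)/(7 + c) = 2*c/(7 + c))
p(l) = 2 (p(l) = -6*0 + 2 = 0 + 2 = 2)
(8006 + p(P(12)))/(4938 + 5932) = (8006 + 2)/(4938 + 5932) = 8008/10870 = 8008*(1/10870) = 4004/5435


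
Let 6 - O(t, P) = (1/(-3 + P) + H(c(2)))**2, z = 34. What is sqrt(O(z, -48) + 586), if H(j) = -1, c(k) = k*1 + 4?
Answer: 8*sqrt(24017)/51 ≈ 24.310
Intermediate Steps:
c(k) = 4 + k (c(k) = k + 4 = 4 + k)
O(t, P) = 6 - (-1 + 1/(-3 + P))**2 (O(t, P) = 6 - (1/(-3 + P) - 1)**2 = 6 - (-1 + 1/(-3 + P))**2)
sqrt(O(z, -48) + 586) = sqrt((6 - (-4 - 48)**2/(-3 - 48)**2) + 586) = sqrt((6 - 1*(-52)**2/(-51)**2) + 586) = sqrt((6 - 1*2704*1/2601) + 586) = sqrt((6 - 2704/2601) + 586) = sqrt(12902/2601 + 586) = sqrt(1537088/2601) = 8*sqrt(24017)/51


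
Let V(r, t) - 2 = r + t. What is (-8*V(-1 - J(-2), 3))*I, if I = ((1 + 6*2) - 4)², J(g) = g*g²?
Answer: -7776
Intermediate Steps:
J(g) = g³
I = 81 (I = ((1 + 12) - 4)² = (13 - 4)² = 9² = 81)
V(r, t) = 2 + r + t (V(r, t) = 2 + (r + t) = 2 + r + t)
(-8*V(-1 - J(-2), 3))*I = -8*(2 + (-1 - 1*(-2)³) + 3)*81 = -8*(2 + (-1 - 1*(-8)) + 3)*81 = -8*(2 + (-1 + 8) + 3)*81 = -8*(2 + 7 + 3)*81 = -8*12*81 = -96*81 = -7776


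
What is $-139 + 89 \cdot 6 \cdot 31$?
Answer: $16415$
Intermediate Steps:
$-139 + 89 \cdot 6 \cdot 31 = -139 + 89 \cdot 186 = -139 + 16554 = 16415$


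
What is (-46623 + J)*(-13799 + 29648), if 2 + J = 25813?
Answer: -329849388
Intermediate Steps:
J = 25811 (J = -2 + 25813 = 25811)
(-46623 + J)*(-13799 + 29648) = (-46623 + 25811)*(-13799 + 29648) = -20812*15849 = -329849388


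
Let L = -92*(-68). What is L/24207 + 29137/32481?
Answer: 302840165/262089189 ≈ 1.1555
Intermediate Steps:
L = 6256
L/24207 + 29137/32481 = 6256/24207 + 29137/32481 = 302840165/262089189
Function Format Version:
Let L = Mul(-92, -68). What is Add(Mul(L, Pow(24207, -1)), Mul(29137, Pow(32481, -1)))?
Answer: Rational(302840165, 262089189) ≈ 1.1555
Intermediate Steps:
L = 6256
Add(Mul(L, Pow(24207, -1)), Mul(29137, Pow(32481, -1))) = Add(Mul(6256, Pow(24207, -1)), Mul(29137, Pow(32481, -1))) = Add(Mul(6256, Rational(1, 24207)), Mul(29137, Rational(1, 32481))) = Add(Rational(6256, 24207), Rational(29137, 32481)) = Rational(302840165, 262089189)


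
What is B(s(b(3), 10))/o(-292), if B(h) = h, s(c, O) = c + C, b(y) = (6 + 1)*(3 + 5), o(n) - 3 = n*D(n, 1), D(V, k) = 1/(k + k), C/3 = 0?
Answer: -56/143 ≈ -0.39161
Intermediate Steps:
C = 0 (C = 3*0 = 0)
D(V, k) = 1/(2*k)
o(n) = 3 + n/2 (o(n) = 3 + n*((½)/1) = 3 + n*((½)*1) = 3 + n*(½) = 3 + n/2)
b(y) = 56 (b(y) = 7*8 = 56)
s(c, O) = c (s(c, O) = c + 0 = c)
B(s(b(3), 10))/o(-292) = 56/(3 + (½)*(-292)) = 56/(3 - 146) = 56/(-143) = 56*(-1/143) = -56/143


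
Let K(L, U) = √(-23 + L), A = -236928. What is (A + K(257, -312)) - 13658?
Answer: -250586 + 3*√26 ≈ -2.5057e+5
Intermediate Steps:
(A + K(257, -312)) - 13658 = (-236928 + √(-23 + 257)) - 13658 = (-236928 + √234) - 13658 = (-236928 + 3*√26) - 13658 = -250586 + 3*√26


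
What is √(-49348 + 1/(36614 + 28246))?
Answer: I*√51899533388985/32430 ≈ 222.14*I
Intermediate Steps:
√(-49348 + 1/(36614 + 28246)) = √(-49348 + 1/64860) = √(-3200711279/64860) = I*√51899533388985/32430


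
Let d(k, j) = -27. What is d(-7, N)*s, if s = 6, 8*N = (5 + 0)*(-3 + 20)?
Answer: -162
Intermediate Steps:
N = 85/8 (N = ((5 + 0)*(-3 + 20))/8 = (5*17)/8 = (⅛)*85 = 85/8 ≈ 10.625)
d(-7, N)*s = -27*6 = -162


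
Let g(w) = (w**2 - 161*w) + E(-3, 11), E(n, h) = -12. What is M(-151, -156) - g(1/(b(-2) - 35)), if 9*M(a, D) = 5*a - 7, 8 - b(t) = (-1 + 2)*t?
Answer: -148328/1875 ≈ -79.108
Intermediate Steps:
b(t) = 8 - t (b(t) = 8 - (-1 + 2)*t = 8 - t)
g(w) = -12 + w**2 - 161*w (g(w) = (w**2 - 161*w) - 12 = -12 + w**2 - 161*w)
M(a, D) = -7/9 + 5*a/9 (M(a, D) = (5*a - 7)/9 = (-7 + 5*a)/9 = -7/9 + 5*a/9)
M(-151, -156) - g(1/(b(-2) - 35)) = (-7/9 + (5/9)*(-151)) - (-12 + (1/((8 - 1*(-2)) - 35))**2 - 161/((8 - 1*(-2)) - 35)) = (-7/9 - 755/9) - (-12 + (1/((8 + 2) - 35))**2 - 161/((8 + 2) - 35)) = -254/3 - (-12 + (1/(10 - 35))**2 - 161/(10 - 35)) = -254/3 - (-12 + (1/(-25))**2 - 161/(-25)) = -254/3 - (-12 + (-1/25)**2 - 161*(-1/25)) = -254/3 - (-12 + 1/625 + 161/25) = -254/3 - 1*(-3474/625) = -254/3 + 3474/625 = -148328/1875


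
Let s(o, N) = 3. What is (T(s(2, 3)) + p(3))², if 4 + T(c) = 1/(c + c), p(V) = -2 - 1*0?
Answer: 1225/36 ≈ 34.028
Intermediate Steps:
p(V) = -2 (p(V) = -2 + 0 = -2)
T(c) = -4 + 1/(2*c) (T(c) = -4 + 1/(c + c) = -4 + 1/(2*c))
(T(s(2, 3)) + p(3))² = ((-4 + (½)/3) - 2)² = ((-4 + (½)*(⅓)) - 2)² = ((-4 + ⅙) - 2)² = (-23/6 - 2)² = (-35/6)² = 1225/36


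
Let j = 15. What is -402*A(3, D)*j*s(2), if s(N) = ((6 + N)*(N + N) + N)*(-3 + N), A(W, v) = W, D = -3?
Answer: 615060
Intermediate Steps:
s(N) = (-3 + N)*(N + 2*N*(6 + N)) (s(N) = ((6 + N)*(2*N) + N)*(-3 + N) = (2*N*(6 + N) + N)*(-3 + N) = (N + 2*N*(6 + N))*(-3 + N) = (-3 + N)*(N + 2*N*(6 + N)))
-402*A(3, D)*j*s(2) = -402*3*15*2*(-39 + 2*2² + 7*2) = -18090*2*(-39 + 2*4 + 14) = -18090*2*(-39 + 8 + 14) = -18090*2*(-17) = -18090*(-34) = -402*(-1530) = 615060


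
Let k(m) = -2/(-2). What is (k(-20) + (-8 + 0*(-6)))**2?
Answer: 49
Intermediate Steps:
k(m) = 1 (k(m) = -2*(-1/2) = 1)
(k(-20) + (-8 + 0*(-6)))**2 = (1 + (-8 + 0*(-6)))**2 = (1 + (-8 + 0))**2 = (1 - 8)**2 = (-7)**2 = 49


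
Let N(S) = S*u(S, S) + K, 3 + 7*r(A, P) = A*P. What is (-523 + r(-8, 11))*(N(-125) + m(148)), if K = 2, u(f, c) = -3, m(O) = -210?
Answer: -89512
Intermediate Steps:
r(A, P) = -3/7 + A*P/7 (r(A, P) = -3/7 + (A*P)/7 = -3/7 + A*P/7)
N(S) = 2 - 3*S (N(S) = S*(-3) + 2 = -3*S + 2 = 2 - 3*S)
(-523 + r(-8, 11))*(N(-125) + m(148)) = (-523 + (-3/7 + (⅐)*(-8)*11))*((2 - 3*(-125)) - 210) = (-523 + (-3/7 - 88/7))*((2 + 375) - 210) = (-523 - 13)*(377 - 210) = -536*167 = -89512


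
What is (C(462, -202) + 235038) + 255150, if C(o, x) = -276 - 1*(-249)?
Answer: 490161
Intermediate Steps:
C(o, x) = -27 (C(o, x) = -276 + 249 = -27)
(C(462, -202) + 235038) + 255150 = (-27 + 235038) + 255150 = 235011 + 255150 = 490161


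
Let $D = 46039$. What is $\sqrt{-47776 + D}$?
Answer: $3 i \sqrt{193} \approx 41.677 i$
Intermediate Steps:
$\sqrt{-47776 + D} = \sqrt{-47776 + 46039} = \sqrt{-1737} = 3 i \sqrt{193}$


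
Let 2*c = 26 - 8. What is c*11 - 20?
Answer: 79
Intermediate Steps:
c = 9 (c = (26 - 8)/2 = (½)*18 = 9)
c*11 - 20 = 9*11 - 20 = 99 - 20 = 79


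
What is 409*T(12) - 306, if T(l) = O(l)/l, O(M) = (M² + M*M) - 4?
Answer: 28121/3 ≈ 9373.7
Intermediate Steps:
O(M) = -4 + 2*M² (O(M) = (M² + M²) - 4 = 2*M² - 4 = -4 + 2*M²)
T(l) = (-4 + 2*l²)/l
409*T(12) - 306 = 409*(-4/12 + 2*12) - 306 = 409*(-4*1/12 + 24) - 306 = 409*(-⅓ + 24) - 306 = 409*(71/3) - 306 = 29039/3 - 306 = 28121/3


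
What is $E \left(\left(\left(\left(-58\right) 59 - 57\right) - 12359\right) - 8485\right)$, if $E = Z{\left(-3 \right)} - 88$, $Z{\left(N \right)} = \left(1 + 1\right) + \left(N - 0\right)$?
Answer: $2164747$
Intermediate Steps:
$Z{\left(N \right)} = 2 + N$ ($Z{\left(N \right)} = 2 + \left(N + 0\right) = 2 + N$)
$E = -89$ ($E = \left(2 - 3\right) - 88 = -1 - 88 = -89$)
$E \left(\left(\left(\left(-58\right) 59 - 57\right) - 12359\right) - 8485\right) = - 89 \left(\left(\left(\left(-58\right) 59 - 57\right) - 12359\right) - 8485\right) = - 89 \left(\left(\left(-3422 - 57\right) - 12359\right) - 8485\right) = - 89 \left(\left(-3479 - 12359\right) - 8485\right) = - 89 \left(-15838 - 8485\right) = \left(-89\right) \left(-24323\right) = 2164747$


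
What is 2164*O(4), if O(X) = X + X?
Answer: 17312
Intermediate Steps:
O(X) = 2*X
2164*O(4) = 2164*(2*4) = 2164*8 = 17312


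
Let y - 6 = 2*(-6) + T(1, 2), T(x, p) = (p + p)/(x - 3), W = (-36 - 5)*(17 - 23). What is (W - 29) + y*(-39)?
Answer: 529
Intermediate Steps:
W = 246 (W = -41*(-6) = 246)
T(x, p) = 2*p/(-3 + x) (T(x, p) = (2*p)/(-3 + x) = 2*p/(-3 + x))
y = -8 (y = 6 + (2*(-6) + 2*2/(-3 + 1)) = 6 + (-12 + 2*2/(-2)) = 6 + (-12 + 2*2*(-½)) = 6 + (-12 - 2) = 6 - 14 = -8)
(W - 29) + y*(-39) = (246 - 29) - 8*(-39) = 217 + 312 = 529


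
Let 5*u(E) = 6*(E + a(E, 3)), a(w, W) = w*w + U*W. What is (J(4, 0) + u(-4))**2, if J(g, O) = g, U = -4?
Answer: 16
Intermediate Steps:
a(w, W) = w**2 - 4*W (a(w, W) = w*w - 4*W = w**2 - 4*W)
u(E) = -72/5 + 6*E/5 + 6*E**2/5 (u(E) = (6*(E + (E**2 - 4*3)))/5 = (6*(E + (E**2 - 12)))/5 = (6*(E + (-12 + E**2)))/5 = (6*(-12 + E + E**2))/5 = (-72 + 6*E + 6*E**2)/5 = -72/5 + 6*E/5 + 6*E**2/5)
(J(4, 0) + u(-4))**2 = (4 + (-72/5 + (6/5)*(-4) + (6/5)*(-4)**2))**2 = (4 + (-72/5 - 24/5 + (6/5)*16))**2 = (4 + (-72/5 - 24/5 + 96/5))**2 = (4 + 0)**2 = 4**2 = 16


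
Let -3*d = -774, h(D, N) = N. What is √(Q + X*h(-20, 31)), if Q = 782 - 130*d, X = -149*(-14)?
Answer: 2*√7977 ≈ 178.63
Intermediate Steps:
d = 258 (d = -⅓*(-774) = 258)
X = 2086
Q = -32758 (Q = 782 - 130*258 = 782 - 33540 = -32758)
√(Q + X*h(-20, 31)) = √(-32758 + 2086*31) = √(-32758 + 64666) = √31908 = 2*√7977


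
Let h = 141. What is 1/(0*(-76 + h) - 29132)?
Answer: -1/29132 ≈ -3.4327e-5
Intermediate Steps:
1/(0*(-76 + h) - 29132) = 1/(0*(-76 + 141) - 29132) = 1/(0*65 - 29132) = 1/(0 - 29132) = 1/(-29132) = -1/29132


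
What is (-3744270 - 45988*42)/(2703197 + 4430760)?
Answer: -5675766/7133957 ≈ -0.79560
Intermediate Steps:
(-3744270 - 45988*42)/(2703197 + 4430760) = (-3744270 - 1931496)/7133957 = -5675766*1/7133957 = -5675766/7133957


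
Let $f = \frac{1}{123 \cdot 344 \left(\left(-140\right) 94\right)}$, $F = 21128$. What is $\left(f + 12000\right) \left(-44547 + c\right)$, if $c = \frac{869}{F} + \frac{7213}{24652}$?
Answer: $- \frac{58283390568419004325337}{109030587919872} \approx -5.3456 \cdot 10^{8}$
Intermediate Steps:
$c = \frac{43454713}{130211864}$ ($c = \frac{869}{21128} + \frac{7213}{24652} = \frac{43454713}{130211864} \approx 0.33372$)
$f = - \frac{1}{556825920}$ ($f = \frac{1}{42312 \left(-13160\right)} = \frac{1}{42312} \left(- \frac{1}{13160}\right) = - \frac{1}{556825920} \approx -1.7959 \cdot 10^{-9}$)
$\left(f + 12000\right) \left(-44547 + c\right) = \left(- \frac{1}{556825920} + 12000\right) \left(-44547 + \frac{43454713}{130211864}\right) = \frac{6681911039999}{556825920} \left(- \frac{5800504450895}{130211864}\right) = - \frac{58283390568419004325337}{109030587919872}$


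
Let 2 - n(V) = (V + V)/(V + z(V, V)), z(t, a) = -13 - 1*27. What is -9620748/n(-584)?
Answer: -375209172/5 ≈ -7.5042e+7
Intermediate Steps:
z(t, a) = -40 (z(t, a) = -13 - 27 = -40)
n(V) = 2 - 2*V/(-40 + V) (n(V) = 2 - (V + V)/(V - 40) = 2 - 2*V/(-40 + V))
-9620748/n(-584) = -9620748/((-80/(-40 - 584))) = -9620748/((-80/(-624))) = -9620748/((-80*(-1/624))) = -9620748/5/39 = -9620748*39/5 = -375209172/5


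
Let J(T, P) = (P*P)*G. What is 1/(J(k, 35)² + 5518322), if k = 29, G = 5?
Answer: 1/43033947 ≈ 2.3237e-8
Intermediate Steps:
J(T, P) = 5*P² (J(T, P) = (P*P)*5 = P²*5 = 5*P²)
1/(J(k, 35)² + 5518322) = 1/((5*35²)² + 5518322) = 1/((5*1225)² + 5518322) = 1/(6125² + 5518322) = 1/(37515625 + 5518322) = 1/43033947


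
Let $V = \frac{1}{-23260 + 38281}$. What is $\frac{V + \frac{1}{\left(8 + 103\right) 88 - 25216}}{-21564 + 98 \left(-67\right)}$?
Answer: $- \frac{427}{6527409197040} \approx -6.5416 \cdot 10^{-11}$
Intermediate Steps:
$V = \frac{1}{15021} \approx 6.6573 \cdot 10^{-5}$
$\frac{V + \frac{1}{\left(8 + 103\right) 88 - 25216}}{-21564 + 98 \left(-67\right)} = \frac{\frac{1}{15021} + \frac{1}{\left(8 + 103\right) 88 - 25216}}{-21564 + 98 \left(-67\right)} = \frac{\frac{1}{15021} + \frac{1}{111 \cdot 88 - 25216}}{-21564 - 6566} = \frac{\frac{1}{15021} + \frac{1}{9768 - 25216}}{-28130} = \left(\frac{1}{15021} + \frac{1}{-15448}\right) \left(- \frac{1}{28130}\right) = \left(\frac{1}{15021} - \frac{1}{15448}\right) \left(- \frac{1}{28130}\right) = \frac{427}{232044408} \left(- \frac{1}{28130}\right) = - \frac{427}{6527409197040}$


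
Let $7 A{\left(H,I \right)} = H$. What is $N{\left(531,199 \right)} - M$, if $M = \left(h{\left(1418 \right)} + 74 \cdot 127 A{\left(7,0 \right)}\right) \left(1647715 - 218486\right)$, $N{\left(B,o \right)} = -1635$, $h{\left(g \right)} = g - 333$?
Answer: $-14982609242$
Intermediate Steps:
$h{\left(g \right)} = -333 + g$
$A{\left(H,I \right)} = \frac{H}{7}$
$M = 14982607607$ ($M = \left(\left(-333 + 1418\right) + 74 \cdot 127 \cdot \frac{1}{7} \cdot 7\right) \left(1647715 - 218486\right) = \left(1085 + 9398 \cdot 1\right) 1429229 = \left(1085 + 9398\right) 1429229 = 10483 \cdot 1429229 = 14982607607$)
$N{\left(531,199 \right)} - M = -1635 - 14982607607 = -14982609242$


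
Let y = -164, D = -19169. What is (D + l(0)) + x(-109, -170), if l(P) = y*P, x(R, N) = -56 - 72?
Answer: -19297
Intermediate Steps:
x(R, N) = -128
l(P) = -164*P
(D + l(0)) + x(-109, -170) = (-19169 - 164*0) - 128 = (-19169 + 0) - 128 = -19169 - 128 = -19297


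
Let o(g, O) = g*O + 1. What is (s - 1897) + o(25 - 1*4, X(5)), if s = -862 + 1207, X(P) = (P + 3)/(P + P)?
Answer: -7671/5 ≈ -1534.2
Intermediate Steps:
X(P) = (3 + P)/(2*P) (X(P) = (3 + P)/((2*P)) = (3 + P)*(1/(2*P)) = (3 + P)/(2*P))
o(g, O) = 1 + O*g (o(g, O) = O*g + 1 = 1 + O*g)
s = 345
(s - 1897) + o(25 - 1*4, X(5)) = (345 - 1897) + (1 + ((½)*(3 + 5)/5)*(25 - 1*4)) = -1552 + (1 + ((½)*(⅕)*8)*(25 - 4)) = -1552 + (1 + (⅘)*21) = -1552 + (1 + 84/5) = -1552 + 89/5 = -7671/5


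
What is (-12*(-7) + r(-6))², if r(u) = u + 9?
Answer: 7569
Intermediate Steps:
r(u) = 9 + u
(-12*(-7) + r(-6))² = (-12*(-7) + (9 - 6))² = (84 + 3)² = 87² = 7569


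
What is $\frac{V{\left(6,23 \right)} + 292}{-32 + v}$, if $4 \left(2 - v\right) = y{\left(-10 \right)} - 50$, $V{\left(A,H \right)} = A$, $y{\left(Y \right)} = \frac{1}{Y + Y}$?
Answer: $- \frac{23840}{1399} \approx -17.041$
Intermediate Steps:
$y{\left(Y \right)} = \frac{1}{2 Y}$
$v = \frac{1161}{80}$ ($v = 2 - \frac{\frac{1}{2 \left(-10\right)} - 50}{4} = 2 - \frac{\frac{1}{2} \left(- \frac{1}{10}\right) - 50}{4} = 2 - \frac{- \frac{1}{20} - 50}{4} = 2 - - \frac{1001}{80} = 2 + \frac{1001}{80} = \frac{1161}{80} \approx 14.512$)
$\frac{V{\left(6,23 \right)} + 292}{-32 + v} = \frac{6 + 292}{-32 + \frac{1161}{80}} = \frac{298}{- \frac{1399}{80}} = 298 \left(- \frac{80}{1399}\right) = - \frac{23840}{1399}$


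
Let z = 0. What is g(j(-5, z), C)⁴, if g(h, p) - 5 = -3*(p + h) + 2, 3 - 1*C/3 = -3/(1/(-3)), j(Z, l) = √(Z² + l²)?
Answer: 4477456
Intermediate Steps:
C = -18 (C = 9 - (-9)/(1/(-3)) = 9 - (-9)/(1*(-⅓)) = 9 - (-9)/(-⅓) = 9 - (-9)*(-3) = 9 - 3*9 = 9 - 27 = -18)
g(h, p) = 7 - 3*h - 3*p (g(h, p) = 5 + (-3*(p + h) + 2) = 5 + (-3*(h + p) + 2) = 5 + ((-3*h - 3*p) + 2) = 5 + (2 - 3*h - 3*p) = 7 - 3*h - 3*p)
g(j(-5, z), C)⁴ = (7 - 3*√((-5)² + 0²) - 3*(-18))⁴ = (7 - 3*√(25 + 0) + 54)⁴ = (7 - 3*√25 + 54)⁴ = (7 - 3*5 + 54)⁴ = (7 - 15 + 54)⁴ = 46⁴ = 4477456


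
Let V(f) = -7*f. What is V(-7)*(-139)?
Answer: -6811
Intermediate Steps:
V(-7)*(-139) = -7*(-7)*(-139) = 49*(-139) = -6811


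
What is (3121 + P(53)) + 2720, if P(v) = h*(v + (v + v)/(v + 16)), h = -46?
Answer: 9997/3 ≈ 3332.3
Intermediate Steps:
P(v) = -46*v - 92*v/(16 + v) (P(v) = -46*(v + (v + v)/(v + 16)) = -46*(v + (2*v)/(16 + v)) = -46*(v + 2*v/(16 + v)) = -46*v - 92*v/(16 + v))
(3121 + P(53)) + 2720 = (3121 - 46*53*(18 + 53)/(16 + 53)) + 2720 = (3121 - 46*53*71/69) + 2720 = (3121 - 46*53*1/69*71) + 2720 = (3121 - 7526/3) + 2720 = 1837/3 + 2720 = 9997/3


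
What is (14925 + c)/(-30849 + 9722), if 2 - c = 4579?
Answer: -10348/21127 ≈ -0.48980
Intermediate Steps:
c = -4577 (c = 2 - 1*4579 = 2 - 4579 = -4577)
(14925 + c)/(-30849 + 9722) = (14925 - 4577)/(-30849 + 9722) = 10348/(-21127) = 10348*(-1/21127) = -10348/21127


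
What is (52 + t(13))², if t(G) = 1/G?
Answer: 458329/169 ≈ 2712.0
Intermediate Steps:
(52 + t(13))² = (52 + 1/13)² = (677/13)² = 458329/169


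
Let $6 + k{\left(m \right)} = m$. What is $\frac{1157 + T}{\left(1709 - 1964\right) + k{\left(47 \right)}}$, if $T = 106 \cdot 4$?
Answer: $- \frac{1581}{214} \approx -7.3878$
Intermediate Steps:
$T = 424$
$k{\left(m \right)} = -6 + m$
$\frac{1157 + T}{\left(1709 - 1964\right) + k{\left(47 \right)}} = \frac{1157 + 424}{\left(1709 - 1964\right) + \left(-6 + 47\right)} = \frac{1581}{-255 + 41} = \frac{1581}{-214} = 1581 \left(- \frac{1}{214}\right) = - \frac{1581}{214}$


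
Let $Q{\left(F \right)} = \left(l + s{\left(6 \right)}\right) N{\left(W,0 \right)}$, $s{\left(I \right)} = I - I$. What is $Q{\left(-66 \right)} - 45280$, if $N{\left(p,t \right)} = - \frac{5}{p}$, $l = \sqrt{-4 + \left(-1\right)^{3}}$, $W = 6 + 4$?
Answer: $-45280 - \frac{i \sqrt{5}}{2} \approx -45280.0 - 1.118 i$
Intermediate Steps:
$W = 10$
$l = i \sqrt{5}$ ($l = \sqrt{-4 - 1} = \sqrt{-5} = i \sqrt{5} \approx 2.2361 i$)
$s{\left(I \right)} = 0$
$Q{\left(F \right)} = - \frac{i \sqrt{5}}{2}$ ($Q{\left(F \right)} = \left(i \sqrt{5} + 0\right) \left(- \frac{5}{10}\right) = i \sqrt{5} \left(\left(-5\right) \frac{1}{10}\right) = i \sqrt{5} \left(- \frac{1}{2}\right) = - \frac{i \sqrt{5}}{2}$)
$Q{\left(-66 \right)} - 45280 = - \frac{i \sqrt{5}}{2} - 45280 = -45280 - \frac{i \sqrt{5}}{2}$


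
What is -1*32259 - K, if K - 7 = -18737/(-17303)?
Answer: -558317335/17303 ≈ -32267.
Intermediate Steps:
K = 139858/17303 (K = 7 - 18737/(-17303) = 7 - 18737*(-1/17303) = 7 + 18737/17303 = 139858/17303 ≈ 8.0829)
-1*32259 - K = -1*32259 - 1*139858/17303 = -32259 - 139858/17303 = -558317335/17303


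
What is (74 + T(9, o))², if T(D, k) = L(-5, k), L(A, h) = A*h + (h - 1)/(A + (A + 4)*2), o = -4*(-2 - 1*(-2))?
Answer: 269361/49 ≈ 5497.2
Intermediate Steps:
o = 0 (o = -4*(-2 + 2) = -4*0 = 0)
L(A, h) = A*h + (-1 + h)/(8 + 3*A) (L(A, h) = A*h + (-1 + h)/(A + (4 + A)*2) = A*h + (-1 + h)/(A + (8 + 2*A)) = A*h + (-1 + h)/(8 + 3*A))
T(D, k) = ⅐ - 36*k/7 (T(D, k) = (-1 + k + 3*k*(-5)² + 8*(-5)*k)/(8 + 3*(-5)) = (-1 + k + 3*k*25 - 40*k)/(8 - 15) = (-1 + k + 75*k - 40*k)/(-7) = -(-1 + 36*k)/7 = ⅐ - 36*k/7)
(74 + T(9, o))² = (74 + (⅐ - 36/7*0))² = (74 + (⅐ + 0))² = (74 + ⅐)² = (519/7)² = 269361/49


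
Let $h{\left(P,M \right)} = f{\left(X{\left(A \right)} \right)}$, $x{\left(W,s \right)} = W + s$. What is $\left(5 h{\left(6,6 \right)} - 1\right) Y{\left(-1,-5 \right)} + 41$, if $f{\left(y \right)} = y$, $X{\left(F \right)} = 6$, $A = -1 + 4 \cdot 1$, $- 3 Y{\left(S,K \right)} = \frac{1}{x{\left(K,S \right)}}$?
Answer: $\frac{767}{18} \approx 42.611$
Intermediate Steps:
$Y{\left(S,K \right)} = - \frac{1}{3 \left(K + S\right)}$
$A = 3$ ($A = -1 + 4 = 3$)
$h{\left(P,M \right)} = 6$
$\left(5 h{\left(6,6 \right)} - 1\right) Y{\left(-1,-5 \right)} + 41 = \left(5 \cdot 6 - 1\right) \left(- \frac{1}{3 \left(-5\right) + 3 \left(-1\right)}\right) + 41 = \left(30 - 1\right) \left(- \frac{1}{-15 - 3}\right) + 41 = 29 \left(- \frac{1}{-18}\right) + 41 = 29 \left(\left(-1\right) \left(- \frac{1}{18}\right)\right) + 41 = 29 \cdot \frac{1}{18} + 41 = \frac{29}{18} + 41 = \frac{767}{18}$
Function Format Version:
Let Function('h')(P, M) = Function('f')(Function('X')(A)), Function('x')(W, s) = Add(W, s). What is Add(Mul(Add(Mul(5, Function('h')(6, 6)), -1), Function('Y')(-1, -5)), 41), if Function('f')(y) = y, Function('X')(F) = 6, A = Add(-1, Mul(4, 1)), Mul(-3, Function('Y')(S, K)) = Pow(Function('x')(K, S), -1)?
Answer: Rational(767, 18) ≈ 42.611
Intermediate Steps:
Function('Y')(S, K) = Mul(Rational(-1, 3), Pow(Add(K, S), -1))
A = 3 (A = Add(-1, 4) = 3)
Function('h')(P, M) = 6
Add(Mul(Add(Mul(5, Function('h')(6, 6)), -1), Function('Y')(-1, -5)), 41) = Add(Mul(Add(Mul(5, 6), -1), Mul(-1, Pow(Add(Mul(3, -5), Mul(3, -1)), -1))), 41) = Add(Mul(Add(30, -1), Mul(-1, Pow(Add(-15, -3), -1))), 41) = Add(Mul(29, Mul(-1, Pow(-18, -1))), 41) = Add(Mul(29, Mul(-1, Rational(-1, 18))), 41) = Add(Mul(29, Rational(1, 18)), 41) = Add(Rational(29, 18), 41) = Rational(767, 18)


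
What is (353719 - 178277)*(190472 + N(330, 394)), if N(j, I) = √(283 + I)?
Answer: 33416788624 + 175442*√677 ≈ 3.3421e+10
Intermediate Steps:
(353719 - 178277)*(190472 + N(330, 394)) = (353719 - 178277)*(190472 + √(283 + 394)) = 175442*(190472 + √677) = 33416788624 + 175442*√677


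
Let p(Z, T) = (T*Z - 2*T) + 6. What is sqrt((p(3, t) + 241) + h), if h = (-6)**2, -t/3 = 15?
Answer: sqrt(238) ≈ 15.427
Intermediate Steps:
t = -45 (t = -3*15 = -45)
h = 36
p(Z, T) = 6 - 2*T + T*Z (p(Z, T) = (-2*T + T*Z) + 6 = 6 - 2*T + T*Z)
sqrt((p(3, t) + 241) + h) = sqrt(((6 - 2*(-45) - 45*3) + 241) + 36) = sqrt(((6 + 90 - 135) + 241) + 36) = sqrt((-39 + 241) + 36) = sqrt(202 + 36) = sqrt(238)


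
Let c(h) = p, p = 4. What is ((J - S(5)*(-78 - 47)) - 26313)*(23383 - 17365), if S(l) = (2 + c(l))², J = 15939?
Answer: -35349732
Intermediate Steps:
c(h) = 4
S(l) = 36 (S(l) = (2 + 4)² = 6² = 36)
((J - S(5)*(-78 - 47)) - 26313)*(23383 - 17365) = ((15939 - 36*(-78 - 47)) - 26313)*(23383 - 17365) = ((15939 - 36*(-125)) - 26313)*6018 = ((15939 - 1*(-4500)) - 26313)*6018 = ((15939 + 4500) - 26313)*6018 = (20439 - 26313)*6018 = -5874*6018 = -35349732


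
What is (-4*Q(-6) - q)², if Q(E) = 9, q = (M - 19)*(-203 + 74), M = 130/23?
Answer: 1634665761/529 ≈ 3.0901e+6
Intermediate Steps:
M = 130/23 (M = 130*(1/23) = 130/23 ≈ 5.6522)
q = 39603/23 (q = (130/23 - 19)*(-203 + 74) = -307/23*(-129) = 39603/23 ≈ 1721.9)
(-4*Q(-6) - q)² = (-4*9 - 1*39603/23)² = (-36 - 39603/23)² = (-40431/23)² = 1634665761/529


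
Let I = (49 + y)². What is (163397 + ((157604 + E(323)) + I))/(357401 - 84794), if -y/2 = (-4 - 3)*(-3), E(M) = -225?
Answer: 320825/272607 ≈ 1.1769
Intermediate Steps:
y = -42 (y = -2*(-4 - 3)*(-3) = -(-14)*(-3) = -2*21 = -42)
I = 49 (I = (49 - 42)² = 7² = 49)
(163397 + ((157604 + E(323)) + I))/(357401 - 84794) = (163397 + ((157604 - 225) + 49))/(357401 - 84794) = (163397 + (157379 + 49))/272607 = (163397 + 157428)*(1/272607) = 320825*(1/272607) = 320825/272607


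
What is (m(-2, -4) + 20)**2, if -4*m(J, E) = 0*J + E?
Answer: 441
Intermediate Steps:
m(J, E) = -E/4 (m(J, E) = -(0*J + E)/4 = -(0 + E)/4 = -E/4)
(m(-2, -4) + 20)**2 = (-1/4*(-4) + 20)**2 = (1 + 20)**2 = 21**2 = 441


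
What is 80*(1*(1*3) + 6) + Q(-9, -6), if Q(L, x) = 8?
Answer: 728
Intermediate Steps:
80*(1*(1*3) + 6) + Q(-9, -6) = 80*(1*(1*3) + 6) + 8 = 80*(1*3 + 6) + 8 = 80*(3 + 6) + 8 = 80*9 + 8 = 720 + 8 = 728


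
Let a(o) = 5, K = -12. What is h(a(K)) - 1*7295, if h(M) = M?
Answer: -7290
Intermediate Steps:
h(a(K)) - 1*7295 = 5 - 1*7295 = 5 - 7295 = -7290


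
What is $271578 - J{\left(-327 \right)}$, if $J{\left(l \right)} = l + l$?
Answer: $272232$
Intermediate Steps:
$J{\left(l \right)} = 2 l$
$271578 - J{\left(-327 \right)} = 271578 - 2 \left(-327\right) = 271578 - -654 = 271578 + 654 = 272232$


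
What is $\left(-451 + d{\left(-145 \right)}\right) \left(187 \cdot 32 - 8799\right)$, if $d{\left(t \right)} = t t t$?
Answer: $8583148940$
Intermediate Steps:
$d{\left(t \right)} = t^{3}$ ($d{\left(t \right)} = t^{2} t = t^{3}$)
$\left(-451 + d{\left(-145 \right)}\right) \left(187 \cdot 32 - 8799\right) = \left(-451 + \left(-145\right)^{3}\right) \left(187 \cdot 32 - 8799\right) = \left(-451 - 3048625\right) \left(5984 - 8799\right) = \left(-3049076\right) \left(-2815\right) = 8583148940$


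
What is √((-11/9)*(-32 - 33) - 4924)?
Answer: I*√43601/3 ≈ 69.603*I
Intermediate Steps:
√((-11/9)*(-32 - 33) - 4924) = √(-11*⅑*(-65) - 4924) = √(-11/9*(-65) - 4924) = √(715/9 - 4924) = √(-43601/9) = I*√43601/3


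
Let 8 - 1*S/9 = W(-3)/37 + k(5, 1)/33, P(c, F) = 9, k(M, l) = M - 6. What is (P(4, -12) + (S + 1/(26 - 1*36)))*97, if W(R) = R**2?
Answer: 31181911/4070 ≈ 7661.4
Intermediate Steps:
k(M, l) = -6 + M
S = 28524/407 (S = 72 - 9*((-3)**2/37 + (-6 + 5)/33) = 72 - 9*(9*(1/37) - 1*1/33) = 72 - 9*(9/37 - 1/33) = 72 - 9*260/1221 = 72 - 780/407 = 28524/407 ≈ 70.083)
(P(4, -12) + (S + 1/(26 - 1*36)))*97 = (9 + (28524/407 + 1/(26 - 1*36)))*97 = (9 + (28524/407 + 1/(26 - 36)))*97 = (9 + (28524/407 + 1/(-10)))*97 = (9 + (28524/407 - 1/10))*97 = (9 + 284833/4070)*97 = (321463/4070)*97 = 31181911/4070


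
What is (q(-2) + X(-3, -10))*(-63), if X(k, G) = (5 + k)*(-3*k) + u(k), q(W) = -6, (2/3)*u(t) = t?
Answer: -945/2 ≈ -472.50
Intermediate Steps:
u(t) = 3*t/2
X(k, G) = 3*k/2 - 3*k*(5 + k) (X(k, G) = (5 + k)*(-3*k) + 3*k/2 = -3*k*(5 + k) + 3*k/2 = 3*k/2 - 3*k*(5 + k))
(q(-2) + X(-3, -10))*(-63) = (-6 + (3/2)*(-3)*(-9 - 2*(-3)))*(-63) = (-6 + (3/2)*(-3)*(-9 + 6))*(-63) = (-6 + (3/2)*(-3)*(-3))*(-63) = (-6 + 27/2)*(-63) = (15/2)*(-63) = -945/2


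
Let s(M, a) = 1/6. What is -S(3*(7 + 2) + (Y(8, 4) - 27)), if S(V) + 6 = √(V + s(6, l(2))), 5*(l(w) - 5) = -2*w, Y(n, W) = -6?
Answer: 6 - I*√210/6 ≈ 6.0 - 2.4152*I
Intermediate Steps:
l(w) = 5 - 2*w/5 (l(w) = 5 + (-2*w)/5 = 5 - 2*w/5)
s(M, a) = ⅙
S(V) = -6 + √(⅙ + V) (S(V) = -6 + √(V + ⅙) = -6 + √(⅙ + V))
-S(3*(7 + 2) + (Y(8, 4) - 27)) = -(-6 + √(6 + 36*(3*(7 + 2) + (-6 - 27)))/6) = -(-6 + √(6 + 36*(3*9 - 33))/6) = -(-6 + √(6 + 36*(27 - 33))/6) = -(-6 + √(6 + 36*(-6))/6) = -(-6 + √(6 - 216)/6) = -(-6 + √(-210)/6) = -(-6 + (I*√210)/6) = -(-6 + I*√210/6) = 6 - I*√210/6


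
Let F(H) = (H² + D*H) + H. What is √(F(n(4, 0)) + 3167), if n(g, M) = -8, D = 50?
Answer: √2823 ≈ 53.132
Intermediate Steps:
F(H) = H² + 51*H (F(H) = (H² + 50*H) + H = H² + 51*H)
√(F(n(4, 0)) + 3167) = √(-8*(51 - 8) + 3167) = √(-8*43 + 3167) = √(-344 + 3167) = √2823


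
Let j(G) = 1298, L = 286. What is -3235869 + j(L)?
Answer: -3234571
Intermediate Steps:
-3235869 + j(L) = -3235869 + 1298 = -3234571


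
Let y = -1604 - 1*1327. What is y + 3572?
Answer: 641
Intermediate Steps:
y = -2931 (y = -1604 - 1327 = -2931)
y + 3572 = -2931 + 3572 = 641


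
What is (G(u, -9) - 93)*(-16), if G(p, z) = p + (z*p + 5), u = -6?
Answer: 640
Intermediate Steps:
G(p, z) = 5 + p + p*z (G(p, z) = p + (p*z + 5) = p + (5 + p*z) = 5 + p + p*z)
(G(u, -9) - 93)*(-16) = ((5 - 6 - 6*(-9)) - 93)*(-16) = ((5 - 6 + 54) - 93)*(-16) = (53 - 93)*(-16) = -40*(-16) = 640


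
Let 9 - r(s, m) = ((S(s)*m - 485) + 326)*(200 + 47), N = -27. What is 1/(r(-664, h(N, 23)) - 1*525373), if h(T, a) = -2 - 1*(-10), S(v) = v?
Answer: 1/825973 ≈ 1.2107e-6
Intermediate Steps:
h(T, a) = 8 (h(T, a) = -2 + 10 = 8)
r(s, m) = 39282 - 247*m*s (r(s, m) = 9 - ((s*m - 485) + 326)*(200 + 47) = 9 - ((m*s - 485) + 326)*247 = 9 - ((-485 + m*s) + 326)*247 = 9 - (-159 + m*s)*247 = 9 - (-39273 + 247*m*s) = 9 + (39273 - 247*m*s) = 39282 - 247*m*s)
1/(r(-664, h(N, 23)) - 1*525373) = 1/((39282 - 247*8*(-664)) - 1*525373) = 1/((39282 + 1312064) - 525373) = 1/(1351346 - 525373) = 1/825973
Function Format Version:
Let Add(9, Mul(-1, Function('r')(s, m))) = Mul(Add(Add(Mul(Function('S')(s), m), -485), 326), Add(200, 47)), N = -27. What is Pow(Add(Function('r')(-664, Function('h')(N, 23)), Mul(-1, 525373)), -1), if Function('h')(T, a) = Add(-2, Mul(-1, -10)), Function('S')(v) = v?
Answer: Rational(1, 825973) ≈ 1.2107e-6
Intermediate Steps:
Function('h')(T, a) = 8 (Function('h')(T, a) = Add(-2, 10) = 8)
Function('r')(s, m) = Add(39282, Mul(-247, m, s)) (Function('r')(s, m) = Add(9, Mul(-1, Mul(Add(Add(Mul(s, m), -485), 326), Add(200, 47)))) = Add(9, Mul(-1, Mul(Add(Add(Mul(m, s), -485), 326), 247))) = Add(9, Mul(-1, Mul(Add(Add(-485, Mul(m, s)), 326), 247))) = Add(9, Mul(-1, Mul(Add(-159, Mul(m, s)), 247))) = Add(9, Mul(-1, Add(-39273, Mul(247, m, s)))) = Add(9, Add(39273, Mul(-247, m, s))) = Add(39282, Mul(-247, m, s)))
Pow(Add(Function('r')(-664, Function('h')(N, 23)), Mul(-1, 525373)), -1) = Pow(Add(Add(39282, Mul(-247, 8, -664)), Mul(-1, 525373)), -1) = Pow(Add(Add(39282, 1312064), -525373), -1) = Pow(Add(1351346, -525373), -1) = Pow(825973, -1) = Rational(1, 825973)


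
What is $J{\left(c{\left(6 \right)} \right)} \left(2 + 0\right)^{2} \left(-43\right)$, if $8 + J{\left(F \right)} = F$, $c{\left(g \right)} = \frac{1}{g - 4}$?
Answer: $1290$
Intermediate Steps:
$c{\left(g \right)} = \frac{1}{-4 + g}$
$J{\left(F \right)} = -8 + F$
$J{\left(c{\left(6 \right)} \right)} \left(2 + 0\right)^{2} \left(-43\right) = \left(-8 + \frac{1}{-4 + 6}\right) \left(2 + 0\right)^{2} \left(-43\right) = \left(-8 + \frac{1}{2}\right) 2^{2} \left(-43\right) = \left(-8 + \frac{1}{2}\right) 4 \left(-43\right) = \left(- \frac{15}{2}\right) 4 \left(-43\right) = \left(-30\right) \left(-43\right) = 1290$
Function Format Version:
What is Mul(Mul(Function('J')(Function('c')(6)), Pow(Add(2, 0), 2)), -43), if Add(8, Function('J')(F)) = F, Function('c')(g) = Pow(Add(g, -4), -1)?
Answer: 1290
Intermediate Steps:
Function('c')(g) = Pow(Add(-4, g), -1)
Function('J')(F) = Add(-8, F)
Mul(Mul(Function('J')(Function('c')(6)), Pow(Add(2, 0), 2)), -43) = Mul(Mul(Add(-8, Pow(Add(-4, 6), -1)), Pow(Add(2, 0), 2)), -43) = Mul(Mul(Add(-8, Pow(2, -1)), Pow(2, 2)), -43) = Mul(Mul(Add(-8, Rational(1, 2)), 4), -43) = Mul(Mul(Rational(-15, 2), 4), -43) = Mul(-30, -43) = 1290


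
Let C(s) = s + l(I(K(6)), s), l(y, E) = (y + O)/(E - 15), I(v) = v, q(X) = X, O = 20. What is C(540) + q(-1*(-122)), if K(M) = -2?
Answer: 115856/175 ≈ 662.03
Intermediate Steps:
l(y, E) = (20 + y)/(-15 + E) (l(y, E) = (y + 20)/(E - 15) = (20 + y)/(-15 + E))
C(s) = s + 18/(-15 + s) (C(s) = s + (20 - 2)/(-15 + s) = s + 18/(-15 + s))
C(540) + q(-1*(-122)) = (18 + 540*(-15 + 540))/(-15 + 540) - 1*(-122) = (18 + 540*525)/525 + 122 = (18 + 283500)/525 + 122 = (1/525)*283518 + 122 = 94506/175 + 122 = 115856/175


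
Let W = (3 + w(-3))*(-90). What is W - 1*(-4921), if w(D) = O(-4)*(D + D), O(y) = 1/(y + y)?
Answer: 9167/2 ≈ 4583.5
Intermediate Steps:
O(y) = 1/(2*y)
w(D) = -D/4 (w(D) = ((1/2)/(-4))*(D + D) = ((1/2)*(-1/4))*(2*D) = -D/4)
W = -675/2 (W = (3 - 1/4*(-3))*(-90) = (3 + 3/4)*(-90) = (15/4)*(-90) = -675/2 ≈ -337.50)
W - 1*(-4921) = -675/2 - 1*(-4921) = -675/2 + 4921 = 9167/2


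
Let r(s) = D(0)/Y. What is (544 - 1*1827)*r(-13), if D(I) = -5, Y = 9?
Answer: 6415/9 ≈ 712.78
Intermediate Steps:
r(s) = -5/9
(544 - 1*1827)*r(-13) = (544 - 1*1827)*(-5/9) = (544 - 1827)*(-5/9) = -1283*(-5/9) = 6415/9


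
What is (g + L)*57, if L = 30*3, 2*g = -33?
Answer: 8379/2 ≈ 4189.5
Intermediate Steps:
g = -33/2 (g = (1/2)*(-33) = -33/2 ≈ -16.500)
L = 90
(g + L)*57 = (-33/2 + 90)*57 = (147/2)*57 = 8379/2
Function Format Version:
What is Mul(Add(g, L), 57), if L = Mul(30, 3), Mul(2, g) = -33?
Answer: Rational(8379, 2) ≈ 4189.5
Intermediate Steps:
g = Rational(-33, 2) (g = Mul(Rational(1, 2), -33) = Rational(-33, 2) ≈ -16.500)
L = 90
Mul(Add(g, L), 57) = Mul(Add(Rational(-33, 2), 90), 57) = Mul(Rational(147, 2), 57) = Rational(8379, 2)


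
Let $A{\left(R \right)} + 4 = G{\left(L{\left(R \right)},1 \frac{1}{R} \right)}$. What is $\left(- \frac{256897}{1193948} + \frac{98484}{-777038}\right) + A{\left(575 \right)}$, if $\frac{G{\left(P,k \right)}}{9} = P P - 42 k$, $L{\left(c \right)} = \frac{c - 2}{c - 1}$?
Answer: $\frac{6229062300100689069}{1569283025423133650} \approx 3.9694$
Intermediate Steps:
$L{\left(c \right)} = \frac{-2 + c}{-1 + c}$
$G{\left(P,k \right)} = - 378 k + 9 P^{2}$ ($G{\left(P,k \right)} = 9 \left(P P - 42 k\right) = 9 \left(P^{2} - 42 k\right) = - 378 k + 9 P^{2}$)
$A{\left(R \right)} = -4 - \frac{378}{R} + \frac{9 \left(-2 + R\right)^{2}}{\left(-1 + R\right)^{2}}$ ($A{\left(R \right)} = -4 - \left(- 9 \frac{\left(-2 + R\right)^{2}}{\left(-1 + R\right)^{2}} + 378 \cdot 1 \frac{1}{R}\right) = -4 + \left(- \frac{378}{R} + 9 \frac{\left(-2 + R\right)^{2}}{\left(-1 + R\right)^{2}}\right) = -4 + \left(- \frac{378}{R} + \frac{9 \left(-2 + R\right)^{2}}{\left(-1 + R\right)^{2}}\right) = -4 - \frac{378}{R} + \frac{9 \left(-2 + R\right)^{2}}{\left(-1 + R\right)^{2}}$)
$\left(- \frac{256897}{1193948} + \frac{98484}{-777038}\right) + A{\left(575 \right)} = \left(- \frac{256897}{1193948} + \frac{98484}{-777038}\right) + \frac{-378 - 406 \cdot 575^{2} + 5 \cdot 575^{3} + 788 \cdot 575}{575 \left(1 + 575^{2} - 1150\right)} = \left(\left(-256897\right) \frac{1}{1193948} + 98484 \left(- \frac{1}{777038}\right)\right) + \frac{-378 - 134233750 + 5 \cdot 190109375 + 453100}{575 \left(1 + 330625 - 1150\right)} = \left(- \frac{256897}{1193948} - \frac{49242}{388519}\right) + \frac{-378 - 134233750 + 950546875 + 453100}{575 \cdot 329476} = - \frac{158601752959}{463871483012} + \frac{1}{575} \cdot \frac{1}{329476} \cdot 816765847 = - \frac{158601752959}{463871483012} + \frac{816765847}{189448700} = \frac{6229062300100689069}{1569283025423133650}$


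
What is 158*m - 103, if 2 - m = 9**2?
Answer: -12585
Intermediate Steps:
m = -79 (m = 2 - 1*9**2 = 2 - 1*81 = 2 - 81 = -79)
158*m - 103 = 158*(-79) - 103 = -12482 - 103 = -12585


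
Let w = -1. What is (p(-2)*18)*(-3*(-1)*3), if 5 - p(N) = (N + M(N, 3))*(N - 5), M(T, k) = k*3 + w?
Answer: 7614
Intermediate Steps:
M(T, k) = -1 + 3*k (M(T, k) = k*3 - 1 = 3*k - 1 = -1 + 3*k)
p(N) = 5 - (-5 + N)*(8 + N) (p(N) = 5 - (N + (-1 + 3*3))*(N - 5) = 5 - (N + (-1 + 9))*(-5 + N) = 5 - (N + 8)*(-5 + N) = 5 - (8 + N)*(-5 + N) = 5 - (-5 + N)*(8 + N))
(p(-2)*18)*(-3*(-1)*3) = ((45 - 1*(-2)² - 3*(-2))*18)*(-3*(-1)*3) = ((45 - 1*4 + 6)*18)*(3*3) = ((45 - 4 + 6)*18)*9 = (47*18)*9 = 846*9 = 7614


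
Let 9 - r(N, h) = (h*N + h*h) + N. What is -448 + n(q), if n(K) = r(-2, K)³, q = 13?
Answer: -2300416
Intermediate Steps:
r(N, h) = 9 - N - h² - N*h (r(N, h) = 9 - ((h*N + h*h) + N) = 9 - ((N*h + h²) + N) = 9 - ((h² + N*h) + N) = 9 - (N + h² + N*h) = 9 + (-N - h² - N*h) = 9 - N - h² - N*h)
n(K) = (11 - K² + 2*K)³ (n(K) = (9 - 1*(-2) - K² - 1*(-2)*K)³ = (9 + 2 - K² + 2*K)³ = (11 - K² + 2*K)³)
-448 + n(q) = -448 + (11 - 1*13² + 2*13)³ = -448 + (11 - 1*169 + 26)³ = -448 + (11 - 169 + 26)³ = -448 + (-132)³ = -448 - 2299968 = -2300416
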